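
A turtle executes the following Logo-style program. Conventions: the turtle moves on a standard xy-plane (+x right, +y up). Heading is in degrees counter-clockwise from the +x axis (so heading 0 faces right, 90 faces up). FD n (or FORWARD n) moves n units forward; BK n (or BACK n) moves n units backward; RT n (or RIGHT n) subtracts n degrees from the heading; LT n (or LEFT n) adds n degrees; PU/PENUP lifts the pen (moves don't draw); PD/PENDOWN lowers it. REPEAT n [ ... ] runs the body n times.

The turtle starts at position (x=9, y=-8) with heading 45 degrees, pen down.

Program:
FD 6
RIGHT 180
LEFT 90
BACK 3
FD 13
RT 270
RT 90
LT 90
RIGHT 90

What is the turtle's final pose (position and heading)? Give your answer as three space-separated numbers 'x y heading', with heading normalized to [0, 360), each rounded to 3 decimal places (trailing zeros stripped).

Answer: 20.314 -10.828 315

Derivation:
Executing turtle program step by step:
Start: pos=(9,-8), heading=45, pen down
FD 6: (9,-8) -> (13.243,-3.757) [heading=45, draw]
RT 180: heading 45 -> 225
LT 90: heading 225 -> 315
BK 3: (13.243,-3.757) -> (11.121,-1.636) [heading=315, draw]
FD 13: (11.121,-1.636) -> (20.314,-10.828) [heading=315, draw]
RT 270: heading 315 -> 45
RT 90: heading 45 -> 315
LT 90: heading 315 -> 45
RT 90: heading 45 -> 315
Final: pos=(20.314,-10.828), heading=315, 3 segment(s) drawn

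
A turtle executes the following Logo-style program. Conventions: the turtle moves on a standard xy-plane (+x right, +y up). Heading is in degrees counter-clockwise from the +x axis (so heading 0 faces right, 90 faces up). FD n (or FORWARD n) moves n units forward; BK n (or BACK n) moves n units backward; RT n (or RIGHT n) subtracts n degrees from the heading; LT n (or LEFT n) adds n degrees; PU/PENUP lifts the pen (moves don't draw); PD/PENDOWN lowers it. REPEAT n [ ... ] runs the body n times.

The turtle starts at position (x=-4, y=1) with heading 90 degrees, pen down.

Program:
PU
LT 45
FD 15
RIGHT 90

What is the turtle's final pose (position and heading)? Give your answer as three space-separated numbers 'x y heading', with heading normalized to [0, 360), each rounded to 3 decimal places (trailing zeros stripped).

Answer: -14.607 11.607 45

Derivation:
Executing turtle program step by step:
Start: pos=(-4,1), heading=90, pen down
PU: pen up
LT 45: heading 90 -> 135
FD 15: (-4,1) -> (-14.607,11.607) [heading=135, move]
RT 90: heading 135 -> 45
Final: pos=(-14.607,11.607), heading=45, 0 segment(s) drawn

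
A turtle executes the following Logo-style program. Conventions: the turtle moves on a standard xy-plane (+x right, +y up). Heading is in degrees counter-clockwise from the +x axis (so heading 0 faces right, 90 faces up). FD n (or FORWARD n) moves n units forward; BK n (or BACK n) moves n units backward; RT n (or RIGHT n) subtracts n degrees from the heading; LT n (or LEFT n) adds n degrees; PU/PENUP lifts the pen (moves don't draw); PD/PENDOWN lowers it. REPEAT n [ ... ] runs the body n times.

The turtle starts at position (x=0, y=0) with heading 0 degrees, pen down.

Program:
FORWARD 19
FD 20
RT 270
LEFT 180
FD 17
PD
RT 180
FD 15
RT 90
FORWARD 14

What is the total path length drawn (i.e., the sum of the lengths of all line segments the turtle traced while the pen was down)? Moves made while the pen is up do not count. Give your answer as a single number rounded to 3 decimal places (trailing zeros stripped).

Executing turtle program step by step:
Start: pos=(0,0), heading=0, pen down
FD 19: (0,0) -> (19,0) [heading=0, draw]
FD 20: (19,0) -> (39,0) [heading=0, draw]
RT 270: heading 0 -> 90
LT 180: heading 90 -> 270
FD 17: (39,0) -> (39,-17) [heading=270, draw]
PD: pen down
RT 180: heading 270 -> 90
FD 15: (39,-17) -> (39,-2) [heading=90, draw]
RT 90: heading 90 -> 0
FD 14: (39,-2) -> (53,-2) [heading=0, draw]
Final: pos=(53,-2), heading=0, 5 segment(s) drawn

Segment lengths:
  seg 1: (0,0) -> (19,0), length = 19
  seg 2: (19,0) -> (39,0), length = 20
  seg 3: (39,0) -> (39,-17), length = 17
  seg 4: (39,-17) -> (39,-2), length = 15
  seg 5: (39,-2) -> (53,-2), length = 14
Total = 85

Answer: 85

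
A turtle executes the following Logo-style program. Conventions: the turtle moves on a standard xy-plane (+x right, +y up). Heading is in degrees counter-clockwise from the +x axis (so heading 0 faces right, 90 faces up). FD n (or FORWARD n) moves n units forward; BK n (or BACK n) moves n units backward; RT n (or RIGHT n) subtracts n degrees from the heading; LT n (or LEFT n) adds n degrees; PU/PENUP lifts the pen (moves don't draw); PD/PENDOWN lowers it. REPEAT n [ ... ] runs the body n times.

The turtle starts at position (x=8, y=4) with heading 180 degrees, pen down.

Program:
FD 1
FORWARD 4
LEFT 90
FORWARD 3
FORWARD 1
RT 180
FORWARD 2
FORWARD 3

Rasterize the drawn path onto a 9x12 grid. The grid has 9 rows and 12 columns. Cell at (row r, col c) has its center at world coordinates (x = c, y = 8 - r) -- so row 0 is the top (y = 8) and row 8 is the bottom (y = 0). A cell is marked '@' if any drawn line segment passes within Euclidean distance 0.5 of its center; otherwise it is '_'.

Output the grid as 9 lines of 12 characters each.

Answer: ____________
____________
____________
___@________
___@@@@@@___
___@________
___@________
___@________
___@________

Derivation:
Segment 0: (8,4) -> (7,4)
Segment 1: (7,4) -> (3,4)
Segment 2: (3,4) -> (3,1)
Segment 3: (3,1) -> (3,0)
Segment 4: (3,0) -> (3,2)
Segment 5: (3,2) -> (3,5)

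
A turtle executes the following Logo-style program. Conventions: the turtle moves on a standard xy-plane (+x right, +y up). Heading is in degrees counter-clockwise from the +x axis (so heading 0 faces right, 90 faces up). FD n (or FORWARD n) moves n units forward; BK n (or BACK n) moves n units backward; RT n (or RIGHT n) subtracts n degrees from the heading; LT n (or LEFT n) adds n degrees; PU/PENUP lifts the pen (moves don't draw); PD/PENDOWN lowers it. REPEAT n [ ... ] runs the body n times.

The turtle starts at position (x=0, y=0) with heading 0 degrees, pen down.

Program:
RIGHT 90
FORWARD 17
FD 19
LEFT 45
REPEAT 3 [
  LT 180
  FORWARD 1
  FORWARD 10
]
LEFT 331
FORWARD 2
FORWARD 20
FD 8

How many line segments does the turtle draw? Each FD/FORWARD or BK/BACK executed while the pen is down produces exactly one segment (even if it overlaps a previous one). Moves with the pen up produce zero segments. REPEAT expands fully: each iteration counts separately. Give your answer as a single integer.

Executing turtle program step by step:
Start: pos=(0,0), heading=0, pen down
RT 90: heading 0 -> 270
FD 17: (0,0) -> (0,-17) [heading=270, draw]
FD 19: (0,-17) -> (0,-36) [heading=270, draw]
LT 45: heading 270 -> 315
REPEAT 3 [
  -- iteration 1/3 --
  LT 180: heading 315 -> 135
  FD 1: (0,-36) -> (-0.707,-35.293) [heading=135, draw]
  FD 10: (-0.707,-35.293) -> (-7.778,-28.222) [heading=135, draw]
  -- iteration 2/3 --
  LT 180: heading 135 -> 315
  FD 1: (-7.778,-28.222) -> (-7.071,-28.929) [heading=315, draw]
  FD 10: (-7.071,-28.929) -> (0,-36) [heading=315, draw]
  -- iteration 3/3 --
  LT 180: heading 315 -> 135
  FD 1: (0,-36) -> (-0.707,-35.293) [heading=135, draw]
  FD 10: (-0.707,-35.293) -> (-7.778,-28.222) [heading=135, draw]
]
LT 331: heading 135 -> 106
FD 2: (-7.778,-28.222) -> (-8.329,-26.299) [heading=106, draw]
FD 20: (-8.329,-26.299) -> (-13.842,-7.074) [heading=106, draw]
FD 8: (-13.842,-7.074) -> (-16.047,0.616) [heading=106, draw]
Final: pos=(-16.047,0.616), heading=106, 11 segment(s) drawn
Segments drawn: 11

Answer: 11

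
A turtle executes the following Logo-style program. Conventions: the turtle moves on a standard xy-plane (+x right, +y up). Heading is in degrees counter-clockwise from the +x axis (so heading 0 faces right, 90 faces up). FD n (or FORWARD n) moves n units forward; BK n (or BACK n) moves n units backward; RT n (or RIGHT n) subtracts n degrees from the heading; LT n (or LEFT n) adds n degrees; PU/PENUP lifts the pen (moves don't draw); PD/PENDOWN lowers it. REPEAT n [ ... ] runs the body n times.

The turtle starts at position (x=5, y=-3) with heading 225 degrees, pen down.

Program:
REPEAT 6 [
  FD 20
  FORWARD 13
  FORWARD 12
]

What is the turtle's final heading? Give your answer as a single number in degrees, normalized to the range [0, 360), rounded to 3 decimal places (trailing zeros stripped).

Executing turtle program step by step:
Start: pos=(5,-3), heading=225, pen down
REPEAT 6 [
  -- iteration 1/6 --
  FD 20: (5,-3) -> (-9.142,-17.142) [heading=225, draw]
  FD 13: (-9.142,-17.142) -> (-18.335,-26.335) [heading=225, draw]
  FD 12: (-18.335,-26.335) -> (-26.82,-34.82) [heading=225, draw]
  -- iteration 2/6 --
  FD 20: (-26.82,-34.82) -> (-40.962,-48.962) [heading=225, draw]
  FD 13: (-40.962,-48.962) -> (-50.154,-58.154) [heading=225, draw]
  FD 12: (-50.154,-58.154) -> (-58.64,-66.64) [heading=225, draw]
  -- iteration 3/6 --
  FD 20: (-58.64,-66.64) -> (-72.782,-80.782) [heading=225, draw]
  FD 13: (-72.782,-80.782) -> (-81.974,-89.974) [heading=225, draw]
  FD 12: (-81.974,-89.974) -> (-90.459,-98.459) [heading=225, draw]
  -- iteration 4/6 --
  FD 20: (-90.459,-98.459) -> (-104.602,-112.602) [heading=225, draw]
  FD 13: (-104.602,-112.602) -> (-113.794,-121.794) [heading=225, draw]
  FD 12: (-113.794,-121.794) -> (-122.279,-130.279) [heading=225, draw]
  -- iteration 5/6 --
  FD 20: (-122.279,-130.279) -> (-136.421,-144.421) [heading=225, draw]
  FD 13: (-136.421,-144.421) -> (-145.614,-153.614) [heading=225, draw]
  FD 12: (-145.614,-153.614) -> (-154.099,-162.099) [heading=225, draw]
  -- iteration 6/6 --
  FD 20: (-154.099,-162.099) -> (-168.241,-176.241) [heading=225, draw]
  FD 13: (-168.241,-176.241) -> (-177.434,-185.434) [heading=225, draw]
  FD 12: (-177.434,-185.434) -> (-185.919,-193.919) [heading=225, draw]
]
Final: pos=(-185.919,-193.919), heading=225, 18 segment(s) drawn

Answer: 225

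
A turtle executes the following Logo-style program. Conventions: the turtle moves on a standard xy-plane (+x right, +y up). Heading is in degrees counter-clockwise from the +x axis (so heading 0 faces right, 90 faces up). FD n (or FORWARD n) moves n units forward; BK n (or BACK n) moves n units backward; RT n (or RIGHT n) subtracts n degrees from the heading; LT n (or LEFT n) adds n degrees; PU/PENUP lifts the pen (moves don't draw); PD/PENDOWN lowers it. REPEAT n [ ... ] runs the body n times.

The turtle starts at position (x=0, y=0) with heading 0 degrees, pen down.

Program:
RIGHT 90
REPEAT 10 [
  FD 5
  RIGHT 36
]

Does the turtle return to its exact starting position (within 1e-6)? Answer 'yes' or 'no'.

Executing turtle program step by step:
Start: pos=(0,0), heading=0, pen down
RT 90: heading 0 -> 270
REPEAT 10 [
  -- iteration 1/10 --
  FD 5: (0,0) -> (0,-5) [heading=270, draw]
  RT 36: heading 270 -> 234
  -- iteration 2/10 --
  FD 5: (0,-5) -> (-2.939,-9.045) [heading=234, draw]
  RT 36: heading 234 -> 198
  -- iteration 3/10 --
  FD 5: (-2.939,-9.045) -> (-7.694,-10.59) [heading=198, draw]
  RT 36: heading 198 -> 162
  -- iteration 4/10 --
  FD 5: (-7.694,-10.59) -> (-12.449,-9.045) [heading=162, draw]
  RT 36: heading 162 -> 126
  -- iteration 5/10 --
  FD 5: (-12.449,-9.045) -> (-15.388,-5) [heading=126, draw]
  RT 36: heading 126 -> 90
  -- iteration 6/10 --
  FD 5: (-15.388,-5) -> (-15.388,0) [heading=90, draw]
  RT 36: heading 90 -> 54
  -- iteration 7/10 --
  FD 5: (-15.388,0) -> (-12.449,4.045) [heading=54, draw]
  RT 36: heading 54 -> 18
  -- iteration 8/10 --
  FD 5: (-12.449,4.045) -> (-7.694,5.59) [heading=18, draw]
  RT 36: heading 18 -> 342
  -- iteration 9/10 --
  FD 5: (-7.694,5.59) -> (-2.939,4.045) [heading=342, draw]
  RT 36: heading 342 -> 306
  -- iteration 10/10 --
  FD 5: (-2.939,4.045) -> (0,0) [heading=306, draw]
  RT 36: heading 306 -> 270
]
Final: pos=(0,0), heading=270, 10 segment(s) drawn

Start position: (0, 0)
Final position: (0, 0)
Distance = 0; < 1e-6 -> CLOSED

Answer: yes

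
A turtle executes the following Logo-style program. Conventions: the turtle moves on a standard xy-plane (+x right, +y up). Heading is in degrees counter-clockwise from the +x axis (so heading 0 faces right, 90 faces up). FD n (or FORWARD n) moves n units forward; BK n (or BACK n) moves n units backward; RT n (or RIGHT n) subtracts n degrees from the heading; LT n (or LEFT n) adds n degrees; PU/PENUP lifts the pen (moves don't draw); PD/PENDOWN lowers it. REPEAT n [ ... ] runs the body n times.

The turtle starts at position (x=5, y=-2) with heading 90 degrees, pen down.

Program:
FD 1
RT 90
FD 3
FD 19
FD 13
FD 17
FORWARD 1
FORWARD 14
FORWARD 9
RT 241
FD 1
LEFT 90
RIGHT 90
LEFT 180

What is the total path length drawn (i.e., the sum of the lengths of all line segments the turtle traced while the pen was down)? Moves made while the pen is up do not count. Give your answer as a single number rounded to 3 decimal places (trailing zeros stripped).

Answer: 78

Derivation:
Executing turtle program step by step:
Start: pos=(5,-2), heading=90, pen down
FD 1: (5,-2) -> (5,-1) [heading=90, draw]
RT 90: heading 90 -> 0
FD 3: (5,-1) -> (8,-1) [heading=0, draw]
FD 19: (8,-1) -> (27,-1) [heading=0, draw]
FD 13: (27,-1) -> (40,-1) [heading=0, draw]
FD 17: (40,-1) -> (57,-1) [heading=0, draw]
FD 1: (57,-1) -> (58,-1) [heading=0, draw]
FD 14: (58,-1) -> (72,-1) [heading=0, draw]
FD 9: (72,-1) -> (81,-1) [heading=0, draw]
RT 241: heading 0 -> 119
FD 1: (81,-1) -> (80.515,-0.125) [heading=119, draw]
LT 90: heading 119 -> 209
RT 90: heading 209 -> 119
LT 180: heading 119 -> 299
Final: pos=(80.515,-0.125), heading=299, 9 segment(s) drawn

Segment lengths:
  seg 1: (5,-2) -> (5,-1), length = 1
  seg 2: (5,-1) -> (8,-1), length = 3
  seg 3: (8,-1) -> (27,-1), length = 19
  seg 4: (27,-1) -> (40,-1), length = 13
  seg 5: (40,-1) -> (57,-1), length = 17
  seg 6: (57,-1) -> (58,-1), length = 1
  seg 7: (58,-1) -> (72,-1), length = 14
  seg 8: (72,-1) -> (81,-1), length = 9
  seg 9: (81,-1) -> (80.515,-0.125), length = 1
Total = 78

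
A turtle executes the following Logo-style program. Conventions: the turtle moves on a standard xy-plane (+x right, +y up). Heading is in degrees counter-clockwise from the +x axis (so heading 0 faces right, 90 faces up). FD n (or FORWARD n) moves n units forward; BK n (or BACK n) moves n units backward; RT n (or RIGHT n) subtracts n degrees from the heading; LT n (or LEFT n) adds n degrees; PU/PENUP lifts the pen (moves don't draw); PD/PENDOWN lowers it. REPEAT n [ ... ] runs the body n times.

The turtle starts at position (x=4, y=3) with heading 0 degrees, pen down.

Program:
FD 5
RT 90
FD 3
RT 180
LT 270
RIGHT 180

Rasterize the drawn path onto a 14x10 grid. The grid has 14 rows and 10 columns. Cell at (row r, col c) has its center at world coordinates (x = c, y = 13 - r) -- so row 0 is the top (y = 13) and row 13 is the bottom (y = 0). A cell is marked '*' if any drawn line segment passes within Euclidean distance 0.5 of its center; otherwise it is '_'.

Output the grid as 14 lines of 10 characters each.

Answer: __________
__________
__________
__________
__________
__________
__________
__________
__________
__________
____******
_________*
_________*
_________*

Derivation:
Segment 0: (4,3) -> (9,3)
Segment 1: (9,3) -> (9,0)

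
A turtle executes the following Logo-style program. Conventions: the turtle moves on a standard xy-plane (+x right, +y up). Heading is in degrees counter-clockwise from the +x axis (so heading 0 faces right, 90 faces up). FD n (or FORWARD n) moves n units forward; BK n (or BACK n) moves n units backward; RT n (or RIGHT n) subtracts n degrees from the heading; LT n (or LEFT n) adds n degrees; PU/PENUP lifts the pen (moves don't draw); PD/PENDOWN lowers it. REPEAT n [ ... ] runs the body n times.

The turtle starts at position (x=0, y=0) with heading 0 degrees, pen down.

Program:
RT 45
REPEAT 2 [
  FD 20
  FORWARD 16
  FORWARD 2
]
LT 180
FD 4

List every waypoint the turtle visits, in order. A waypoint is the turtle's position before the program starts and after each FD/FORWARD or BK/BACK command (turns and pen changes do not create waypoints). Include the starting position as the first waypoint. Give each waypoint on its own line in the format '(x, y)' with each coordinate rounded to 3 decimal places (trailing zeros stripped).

Answer: (0, 0)
(14.142, -14.142)
(25.456, -25.456)
(26.87, -26.87)
(41.012, -41.012)
(52.326, -52.326)
(53.74, -53.74)
(50.912, -50.912)

Derivation:
Executing turtle program step by step:
Start: pos=(0,0), heading=0, pen down
RT 45: heading 0 -> 315
REPEAT 2 [
  -- iteration 1/2 --
  FD 20: (0,0) -> (14.142,-14.142) [heading=315, draw]
  FD 16: (14.142,-14.142) -> (25.456,-25.456) [heading=315, draw]
  FD 2: (25.456,-25.456) -> (26.87,-26.87) [heading=315, draw]
  -- iteration 2/2 --
  FD 20: (26.87,-26.87) -> (41.012,-41.012) [heading=315, draw]
  FD 16: (41.012,-41.012) -> (52.326,-52.326) [heading=315, draw]
  FD 2: (52.326,-52.326) -> (53.74,-53.74) [heading=315, draw]
]
LT 180: heading 315 -> 135
FD 4: (53.74,-53.74) -> (50.912,-50.912) [heading=135, draw]
Final: pos=(50.912,-50.912), heading=135, 7 segment(s) drawn
Waypoints (8 total):
(0, 0)
(14.142, -14.142)
(25.456, -25.456)
(26.87, -26.87)
(41.012, -41.012)
(52.326, -52.326)
(53.74, -53.74)
(50.912, -50.912)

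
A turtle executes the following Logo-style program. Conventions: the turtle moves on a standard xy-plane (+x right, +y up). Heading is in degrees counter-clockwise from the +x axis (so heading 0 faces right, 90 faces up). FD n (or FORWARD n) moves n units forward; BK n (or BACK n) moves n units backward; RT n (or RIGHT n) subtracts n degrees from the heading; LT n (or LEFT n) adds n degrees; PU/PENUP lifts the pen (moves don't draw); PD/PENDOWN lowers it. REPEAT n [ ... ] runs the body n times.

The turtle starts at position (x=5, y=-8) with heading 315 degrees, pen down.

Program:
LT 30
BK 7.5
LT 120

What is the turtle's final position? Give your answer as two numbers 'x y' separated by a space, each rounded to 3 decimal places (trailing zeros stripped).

Executing turtle program step by step:
Start: pos=(5,-8), heading=315, pen down
LT 30: heading 315 -> 345
BK 7.5: (5,-8) -> (-2.244,-6.059) [heading=345, draw]
LT 120: heading 345 -> 105
Final: pos=(-2.244,-6.059), heading=105, 1 segment(s) drawn

Answer: -2.244 -6.059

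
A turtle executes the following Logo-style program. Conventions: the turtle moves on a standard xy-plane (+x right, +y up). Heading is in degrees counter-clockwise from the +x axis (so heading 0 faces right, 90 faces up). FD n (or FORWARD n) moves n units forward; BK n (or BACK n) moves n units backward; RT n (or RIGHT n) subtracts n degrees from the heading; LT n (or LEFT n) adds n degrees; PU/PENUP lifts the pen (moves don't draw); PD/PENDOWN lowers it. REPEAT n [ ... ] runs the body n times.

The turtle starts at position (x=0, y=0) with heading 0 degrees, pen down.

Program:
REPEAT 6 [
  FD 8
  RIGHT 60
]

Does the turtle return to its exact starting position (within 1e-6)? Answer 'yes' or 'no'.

Executing turtle program step by step:
Start: pos=(0,0), heading=0, pen down
REPEAT 6 [
  -- iteration 1/6 --
  FD 8: (0,0) -> (8,0) [heading=0, draw]
  RT 60: heading 0 -> 300
  -- iteration 2/6 --
  FD 8: (8,0) -> (12,-6.928) [heading=300, draw]
  RT 60: heading 300 -> 240
  -- iteration 3/6 --
  FD 8: (12,-6.928) -> (8,-13.856) [heading=240, draw]
  RT 60: heading 240 -> 180
  -- iteration 4/6 --
  FD 8: (8,-13.856) -> (0,-13.856) [heading=180, draw]
  RT 60: heading 180 -> 120
  -- iteration 5/6 --
  FD 8: (0,-13.856) -> (-4,-6.928) [heading=120, draw]
  RT 60: heading 120 -> 60
  -- iteration 6/6 --
  FD 8: (-4,-6.928) -> (0,0) [heading=60, draw]
  RT 60: heading 60 -> 0
]
Final: pos=(0,0), heading=0, 6 segment(s) drawn

Start position: (0, 0)
Final position: (0, 0)
Distance = 0; < 1e-6 -> CLOSED

Answer: yes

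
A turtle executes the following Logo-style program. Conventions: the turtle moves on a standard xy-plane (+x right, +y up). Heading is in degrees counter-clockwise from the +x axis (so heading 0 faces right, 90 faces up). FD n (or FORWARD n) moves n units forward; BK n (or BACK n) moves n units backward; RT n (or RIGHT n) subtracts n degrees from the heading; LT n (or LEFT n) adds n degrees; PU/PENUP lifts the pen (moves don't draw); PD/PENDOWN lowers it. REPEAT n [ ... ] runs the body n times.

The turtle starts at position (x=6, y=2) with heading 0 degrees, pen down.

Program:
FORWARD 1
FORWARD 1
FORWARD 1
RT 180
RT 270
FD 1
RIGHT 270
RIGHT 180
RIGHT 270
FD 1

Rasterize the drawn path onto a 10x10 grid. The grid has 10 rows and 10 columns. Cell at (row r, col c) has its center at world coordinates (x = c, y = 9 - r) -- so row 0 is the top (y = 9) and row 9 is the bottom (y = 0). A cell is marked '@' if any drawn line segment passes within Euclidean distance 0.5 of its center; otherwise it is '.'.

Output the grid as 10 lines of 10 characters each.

Answer: ..........
..........
..........
..........
..........
..........
..........
......@@@@
.........@
.........@

Derivation:
Segment 0: (6,2) -> (7,2)
Segment 1: (7,2) -> (8,2)
Segment 2: (8,2) -> (9,2)
Segment 3: (9,2) -> (9,1)
Segment 4: (9,1) -> (9,0)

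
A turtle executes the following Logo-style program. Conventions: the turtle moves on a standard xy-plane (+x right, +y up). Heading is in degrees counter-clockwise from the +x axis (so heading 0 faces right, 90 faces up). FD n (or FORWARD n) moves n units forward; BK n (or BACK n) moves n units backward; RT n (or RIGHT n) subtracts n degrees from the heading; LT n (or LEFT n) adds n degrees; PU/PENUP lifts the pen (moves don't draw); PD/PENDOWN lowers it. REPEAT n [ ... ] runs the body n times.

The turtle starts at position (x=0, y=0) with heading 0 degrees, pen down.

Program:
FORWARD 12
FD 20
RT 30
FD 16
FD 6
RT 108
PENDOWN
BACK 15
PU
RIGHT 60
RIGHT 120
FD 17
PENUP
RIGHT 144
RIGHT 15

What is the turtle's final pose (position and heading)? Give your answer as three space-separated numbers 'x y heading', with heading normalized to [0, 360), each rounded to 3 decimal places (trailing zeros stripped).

Executing turtle program step by step:
Start: pos=(0,0), heading=0, pen down
FD 12: (0,0) -> (12,0) [heading=0, draw]
FD 20: (12,0) -> (32,0) [heading=0, draw]
RT 30: heading 0 -> 330
FD 16: (32,0) -> (45.856,-8) [heading=330, draw]
FD 6: (45.856,-8) -> (51.053,-11) [heading=330, draw]
RT 108: heading 330 -> 222
PD: pen down
BK 15: (51.053,-11) -> (62.2,-0.963) [heading=222, draw]
PU: pen up
RT 60: heading 222 -> 162
RT 120: heading 162 -> 42
FD 17: (62.2,-0.963) -> (74.833,10.412) [heading=42, move]
PU: pen up
RT 144: heading 42 -> 258
RT 15: heading 258 -> 243
Final: pos=(74.833,10.412), heading=243, 5 segment(s) drawn

Answer: 74.833 10.412 243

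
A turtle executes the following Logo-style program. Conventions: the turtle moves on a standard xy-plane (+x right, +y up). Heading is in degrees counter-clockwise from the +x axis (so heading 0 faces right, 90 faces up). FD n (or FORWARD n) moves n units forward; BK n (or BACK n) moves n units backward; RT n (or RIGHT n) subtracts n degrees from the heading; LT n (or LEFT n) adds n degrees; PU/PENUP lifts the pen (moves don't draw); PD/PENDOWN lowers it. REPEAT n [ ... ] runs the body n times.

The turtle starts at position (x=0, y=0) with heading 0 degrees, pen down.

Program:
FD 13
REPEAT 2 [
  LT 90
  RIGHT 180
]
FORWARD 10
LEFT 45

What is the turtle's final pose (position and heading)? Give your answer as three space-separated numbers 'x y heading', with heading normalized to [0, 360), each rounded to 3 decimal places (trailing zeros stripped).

Answer: 3 0 225

Derivation:
Executing turtle program step by step:
Start: pos=(0,0), heading=0, pen down
FD 13: (0,0) -> (13,0) [heading=0, draw]
REPEAT 2 [
  -- iteration 1/2 --
  LT 90: heading 0 -> 90
  RT 180: heading 90 -> 270
  -- iteration 2/2 --
  LT 90: heading 270 -> 0
  RT 180: heading 0 -> 180
]
FD 10: (13,0) -> (3,0) [heading=180, draw]
LT 45: heading 180 -> 225
Final: pos=(3,0), heading=225, 2 segment(s) drawn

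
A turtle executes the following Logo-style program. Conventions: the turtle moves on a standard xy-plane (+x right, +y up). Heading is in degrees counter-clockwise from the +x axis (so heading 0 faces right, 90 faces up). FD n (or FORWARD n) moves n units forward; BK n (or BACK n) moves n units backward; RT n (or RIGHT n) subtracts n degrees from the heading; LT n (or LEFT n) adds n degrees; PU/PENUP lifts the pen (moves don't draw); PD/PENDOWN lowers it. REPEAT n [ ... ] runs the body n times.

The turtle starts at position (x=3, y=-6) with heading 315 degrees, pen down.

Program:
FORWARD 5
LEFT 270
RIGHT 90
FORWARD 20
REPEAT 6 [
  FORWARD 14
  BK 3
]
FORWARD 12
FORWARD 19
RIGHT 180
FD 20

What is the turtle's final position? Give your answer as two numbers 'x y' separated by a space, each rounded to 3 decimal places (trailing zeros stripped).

Answer: -62.054 59.054

Derivation:
Executing turtle program step by step:
Start: pos=(3,-6), heading=315, pen down
FD 5: (3,-6) -> (6.536,-9.536) [heading=315, draw]
LT 270: heading 315 -> 225
RT 90: heading 225 -> 135
FD 20: (6.536,-9.536) -> (-7.607,4.607) [heading=135, draw]
REPEAT 6 [
  -- iteration 1/6 --
  FD 14: (-7.607,4.607) -> (-17.506,14.506) [heading=135, draw]
  BK 3: (-17.506,14.506) -> (-15.385,12.385) [heading=135, draw]
  -- iteration 2/6 --
  FD 14: (-15.385,12.385) -> (-25.284,22.284) [heading=135, draw]
  BK 3: (-25.284,22.284) -> (-23.163,20.163) [heading=135, draw]
  -- iteration 3/6 --
  FD 14: (-23.163,20.163) -> (-33.062,30.062) [heading=135, draw]
  BK 3: (-33.062,30.062) -> (-30.941,27.941) [heading=135, draw]
  -- iteration 4/6 --
  FD 14: (-30.941,27.941) -> (-40.841,37.841) [heading=135, draw]
  BK 3: (-40.841,37.841) -> (-38.719,35.719) [heading=135, draw]
  -- iteration 5/6 --
  FD 14: (-38.719,35.719) -> (-48.619,45.619) [heading=135, draw]
  BK 3: (-48.619,45.619) -> (-46.497,43.497) [heading=135, draw]
  -- iteration 6/6 --
  FD 14: (-46.497,43.497) -> (-56.397,53.397) [heading=135, draw]
  BK 3: (-56.397,53.397) -> (-54.276,51.276) [heading=135, draw]
]
FD 12: (-54.276,51.276) -> (-62.761,59.761) [heading=135, draw]
FD 19: (-62.761,59.761) -> (-76.196,73.196) [heading=135, draw]
RT 180: heading 135 -> 315
FD 20: (-76.196,73.196) -> (-62.054,59.054) [heading=315, draw]
Final: pos=(-62.054,59.054), heading=315, 17 segment(s) drawn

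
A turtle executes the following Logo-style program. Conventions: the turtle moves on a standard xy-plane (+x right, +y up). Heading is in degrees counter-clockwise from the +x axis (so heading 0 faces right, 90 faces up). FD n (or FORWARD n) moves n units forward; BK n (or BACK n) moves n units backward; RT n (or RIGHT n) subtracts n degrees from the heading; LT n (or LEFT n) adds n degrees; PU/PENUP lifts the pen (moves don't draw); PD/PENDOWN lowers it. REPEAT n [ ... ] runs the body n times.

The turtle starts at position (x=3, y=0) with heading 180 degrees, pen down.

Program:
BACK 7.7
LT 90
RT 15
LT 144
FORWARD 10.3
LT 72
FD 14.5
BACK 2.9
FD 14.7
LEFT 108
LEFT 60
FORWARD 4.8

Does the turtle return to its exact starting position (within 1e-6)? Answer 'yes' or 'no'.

Executing turtle program step by step:
Start: pos=(3,0), heading=180, pen down
BK 7.7: (3,0) -> (10.7,0) [heading=180, draw]
LT 90: heading 180 -> 270
RT 15: heading 270 -> 255
LT 144: heading 255 -> 39
FD 10.3: (10.7,0) -> (18.705,6.482) [heading=39, draw]
LT 72: heading 39 -> 111
FD 14.5: (18.705,6.482) -> (13.508,20.019) [heading=111, draw]
BK 2.9: (13.508,20.019) -> (14.548,17.312) [heading=111, draw]
FD 14.7: (14.548,17.312) -> (9.28,31.035) [heading=111, draw]
LT 108: heading 111 -> 219
LT 60: heading 219 -> 279
FD 4.8: (9.28,31.035) -> (10.03,26.294) [heading=279, draw]
Final: pos=(10.03,26.294), heading=279, 6 segment(s) drawn

Start position: (3, 0)
Final position: (10.03, 26.294)
Distance = 27.218; >= 1e-6 -> NOT closed

Answer: no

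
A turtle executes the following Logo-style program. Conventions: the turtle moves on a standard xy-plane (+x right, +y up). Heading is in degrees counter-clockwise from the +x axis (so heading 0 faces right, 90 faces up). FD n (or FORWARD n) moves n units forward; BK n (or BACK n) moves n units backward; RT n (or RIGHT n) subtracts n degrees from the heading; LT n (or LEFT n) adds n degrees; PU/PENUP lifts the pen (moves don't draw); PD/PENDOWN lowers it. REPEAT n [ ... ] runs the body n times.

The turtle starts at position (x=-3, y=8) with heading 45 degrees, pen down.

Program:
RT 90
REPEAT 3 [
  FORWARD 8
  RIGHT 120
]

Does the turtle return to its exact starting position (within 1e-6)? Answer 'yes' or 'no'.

Executing turtle program step by step:
Start: pos=(-3,8), heading=45, pen down
RT 90: heading 45 -> 315
REPEAT 3 [
  -- iteration 1/3 --
  FD 8: (-3,8) -> (2.657,2.343) [heading=315, draw]
  RT 120: heading 315 -> 195
  -- iteration 2/3 --
  FD 8: (2.657,2.343) -> (-5.071,0.273) [heading=195, draw]
  RT 120: heading 195 -> 75
  -- iteration 3/3 --
  FD 8: (-5.071,0.273) -> (-3,8) [heading=75, draw]
  RT 120: heading 75 -> 315
]
Final: pos=(-3,8), heading=315, 3 segment(s) drawn

Start position: (-3, 8)
Final position: (-3, 8)
Distance = 0; < 1e-6 -> CLOSED

Answer: yes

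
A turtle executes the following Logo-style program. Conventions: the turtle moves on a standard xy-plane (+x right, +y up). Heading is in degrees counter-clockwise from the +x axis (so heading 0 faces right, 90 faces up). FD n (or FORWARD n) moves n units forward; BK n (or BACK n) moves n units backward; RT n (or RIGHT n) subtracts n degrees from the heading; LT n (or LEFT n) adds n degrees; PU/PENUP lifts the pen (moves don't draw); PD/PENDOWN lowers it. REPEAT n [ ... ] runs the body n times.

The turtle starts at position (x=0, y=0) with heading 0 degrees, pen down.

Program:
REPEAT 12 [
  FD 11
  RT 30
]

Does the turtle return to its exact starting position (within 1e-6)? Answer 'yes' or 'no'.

Executing turtle program step by step:
Start: pos=(0,0), heading=0, pen down
REPEAT 12 [
  -- iteration 1/12 --
  FD 11: (0,0) -> (11,0) [heading=0, draw]
  RT 30: heading 0 -> 330
  -- iteration 2/12 --
  FD 11: (11,0) -> (20.526,-5.5) [heading=330, draw]
  RT 30: heading 330 -> 300
  -- iteration 3/12 --
  FD 11: (20.526,-5.5) -> (26.026,-15.026) [heading=300, draw]
  RT 30: heading 300 -> 270
  -- iteration 4/12 --
  FD 11: (26.026,-15.026) -> (26.026,-26.026) [heading=270, draw]
  RT 30: heading 270 -> 240
  -- iteration 5/12 --
  FD 11: (26.026,-26.026) -> (20.526,-35.553) [heading=240, draw]
  RT 30: heading 240 -> 210
  -- iteration 6/12 --
  FD 11: (20.526,-35.553) -> (11,-41.053) [heading=210, draw]
  RT 30: heading 210 -> 180
  -- iteration 7/12 --
  FD 11: (11,-41.053) -> (0,-41.053) [heading=180, draw]
  RT 30: heading 180 -> 150
  -- iteration 8/12 --
  FD 11: (0,-41.053) -> (-9.526,-35.553) [heading=150, draw]
  RT 30: heading 150 -> 120
  -- iteration 9/12 --
  FD 11: (-9.526,-35.553) -> (-15.026,-26.026) [heading=120, draw]
  RT 30: heading 120 -> 90
  -- iteration 10/12 --
  FD 11: (-15.026,-26.026) -> (-15.026,-15.026) [heading=90, draw]
  RT 30: heading 90 -> 60
  -- iteration 11/12 --
  FD 11: (-15.026,-15.026) -> (-9.526,-5.5) [heading=60, draw]
  RT 30: heading 60 -> 30
  -- iteration 12/12 --
  FD 11: (-9.526,-5.5) -> (0,0) [heading=30, draw]
  RT 30: heading 30 -> 0
]
Final: pos=(0,0), heading=0, 12 segment(s) drawn

Start position: (0, 0)
Final position: (0, 0)
Distance = 0; < 1e-6 -> CLOSED

Answer: yes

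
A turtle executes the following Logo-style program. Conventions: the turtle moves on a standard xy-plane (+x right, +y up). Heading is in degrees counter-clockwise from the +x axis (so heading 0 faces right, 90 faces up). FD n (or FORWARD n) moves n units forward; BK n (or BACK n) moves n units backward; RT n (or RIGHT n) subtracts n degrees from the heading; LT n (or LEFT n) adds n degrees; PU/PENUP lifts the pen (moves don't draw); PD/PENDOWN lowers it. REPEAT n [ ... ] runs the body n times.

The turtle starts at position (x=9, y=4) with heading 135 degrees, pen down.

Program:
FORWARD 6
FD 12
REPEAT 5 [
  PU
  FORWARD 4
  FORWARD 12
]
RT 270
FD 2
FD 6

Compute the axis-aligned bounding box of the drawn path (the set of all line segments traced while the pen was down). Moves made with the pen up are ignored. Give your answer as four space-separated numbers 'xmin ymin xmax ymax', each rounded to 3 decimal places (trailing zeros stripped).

Executing turtle program step by step:
Start: pos=(9,4), heading=135, pen down
FD 6: (9,4) -> (4.757,8.243) [heading=135, draw]
FD 12: (4.757,8.243) -> (-3.728,16.728) [heading=135, draw]
REPEAT 5 [
  -- iteration 1/5 --
  PU: pen up
  FD 4: (-3.728,16.728) -> (-6.556,19.556) [heading=135, move]
  FD 12: (-6.556,19.556) -> (-15.042,28.042) [heading=135, move]
  -- iteration 2/5 --
  PU: pen up
  FD 4: (-15.042,28.042) -> (-17.87,30.87) [heading=135, move]
  FD 12: (-17.87,30.87) -> (-26.355,39.355) [heading=135, move]
  -- iteration 3/5 --
  PU: pen up
  FD 4: (-26.355,39.355) -> (-29.184,42.184) [heading=135, move]
  FD 12: (-29.184,42.184) -> (-37.669,50.669) [heading=135, move]
  -- iteration 4/5 --
  PU: pen up
  FD 4: (-37.669,50.669) -> (-40.497,53.497) [heading=135, move]
  FD 12: (-40.497,53.497) -> (-48.983,61.983) [heading=135, move]
  -- iteration 5/5 --
  PU: pen up
  FD 4: (-48.983,61.983) -> (-51.811,64.811) [heading=135, move]
  FD 12: (-51.811,64.811) -> (-60.296,73.296) [heading=135, move]
]
RT 270: heading 135 -> 225
FD 2: (-60.296,73.296) -> (-61.711,71.882) [heading=225, move]
FD 6: (-61.711,71.882) -> (-65.953,67.64) [heading=225, move]
Final: pos=(-65.953,67.64), heading=225, 2 segment(s) drawn

Segment endpoints: x in {-3.728, 4.757, 9}, y in {4, 8.243, 16.728}
xmin=-3.728, ymin=4, xmax=9, ymax=16.728

Answer: -3.728 4 9 16.728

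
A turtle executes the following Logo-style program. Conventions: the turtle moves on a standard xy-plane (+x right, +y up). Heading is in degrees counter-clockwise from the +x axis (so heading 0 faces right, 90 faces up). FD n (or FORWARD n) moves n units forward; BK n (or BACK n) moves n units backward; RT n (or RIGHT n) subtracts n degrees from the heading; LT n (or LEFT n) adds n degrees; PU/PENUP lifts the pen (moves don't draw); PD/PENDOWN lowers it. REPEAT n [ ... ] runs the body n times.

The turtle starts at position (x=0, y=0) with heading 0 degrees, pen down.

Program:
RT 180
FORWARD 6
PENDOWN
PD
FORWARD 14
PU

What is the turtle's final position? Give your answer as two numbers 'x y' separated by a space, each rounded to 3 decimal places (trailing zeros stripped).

Executing turtle program step by step:
Start: pos=(0,0), heading=0, pen down
RT 180: heading 0 -> 180
FD 6: (0,0) -> (-6,0) [heading=180, draw]
PD: pen down
PD: pen down
FD 14: (-6,0) -> (-20,0) [heading=180, draw]
PU: pen up
Final: pos=(-20,0), heading=180, 2 segment(s) drawn

Answer: -20 0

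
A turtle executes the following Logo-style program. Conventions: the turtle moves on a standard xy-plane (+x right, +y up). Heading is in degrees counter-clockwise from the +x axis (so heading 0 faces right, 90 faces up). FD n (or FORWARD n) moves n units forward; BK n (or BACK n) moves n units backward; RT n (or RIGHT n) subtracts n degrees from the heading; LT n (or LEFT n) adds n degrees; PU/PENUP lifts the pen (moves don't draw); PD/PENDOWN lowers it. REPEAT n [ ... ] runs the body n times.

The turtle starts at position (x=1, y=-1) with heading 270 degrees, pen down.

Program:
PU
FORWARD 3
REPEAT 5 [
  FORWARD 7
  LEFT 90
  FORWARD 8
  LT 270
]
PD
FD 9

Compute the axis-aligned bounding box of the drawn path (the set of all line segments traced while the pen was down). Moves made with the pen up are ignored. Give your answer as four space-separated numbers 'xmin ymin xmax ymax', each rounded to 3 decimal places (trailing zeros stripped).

Executing turtle program step by step:
Start: pos=(1,-1), heading=270, pen down
PU: pen up
FD 3: (1,-1) -> (1,-4) [heading=270, move]
REPEAT 5 [
  -- iteration 1/5 --
  FD 7: (1,-4) -> (1,-11) [heading=270, move]
  LT 90: heading 270 -> 0
  FD 8: (1,-11) -> (9,-11) [heading=0, move]
  LT 270: heading 0 -> 270
  -- iteration 2/5 --
  FD 7: (9,-11) -> (9,-18) [heading=270, move]
  LT 90: heading 270 -> 0
  FD 8: (9,-18) -> (17,-18) [heading=0, move]
  LT 270: heading 0 -> 270
  -- iteration 3/5 --
  FD 7: (17,-18) -> (17,-25) [heading=270, move]
  LT 90: heading 270 -> 0
  FD 8: (17,-25) -> (25,-25) [heading=0, move]
  LT 270: heading 0 -> 270
  -- iteration 4/5 --
  FD 7: (25,-25) -> (25,-32) [heading=270, move]
  LT 90: heading 270 -> 0
  FD 8: (25,-32) -> (33,-32) [heading=0, move]
  LT 270: heading 0 -> 270
  -- iteration 5/5 --
  FD 7: (33,-32) -> (33,-39) [heading=270, move]
  LT 90: heading 270 -> 0
  FD 8: (33,-39) -> (41,-39) [heading=0, move]
  LT 270: heading 0 -> 270
]
PD: pen down
FD 9: (41,-39) -> (41,-48) [heading=270, draw]
Final: pos=(41,-48), heading=270, 1 segment(s) drawn

Segment endpoints: x in {41, 41}, y in {-48, -39}
xmin=41, ymin=-48, xmax=41, ymax=-39

Answer: 41 -48 41 -39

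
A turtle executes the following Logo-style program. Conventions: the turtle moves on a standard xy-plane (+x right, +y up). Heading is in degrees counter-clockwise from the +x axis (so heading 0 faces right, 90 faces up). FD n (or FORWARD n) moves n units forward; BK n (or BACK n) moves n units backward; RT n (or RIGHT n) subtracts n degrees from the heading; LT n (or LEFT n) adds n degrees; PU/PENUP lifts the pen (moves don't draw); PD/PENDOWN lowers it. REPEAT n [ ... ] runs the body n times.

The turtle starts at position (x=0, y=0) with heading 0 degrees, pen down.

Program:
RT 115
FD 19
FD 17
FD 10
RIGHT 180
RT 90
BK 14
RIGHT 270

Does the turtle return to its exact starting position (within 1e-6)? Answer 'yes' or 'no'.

Answer: no

Derivation:
Executing turtle program step by step:
Start: pos=(0,0), heading=0, pen down
RT 115: heading 0 -> 245
FD 19: (0,0) -> (-8.03,-17.22) [heading=245, draw]
FD 17: (-8.03,-17.22) -> (-15.214,-32.627) [heading=245, draw]
FD 10: (-15.214,-32.627) -> (-19.44,-41.69) [heading=245, draw]
RT 180: heading 245 -> 65
RT 90: heading 65 -> 335
BK 14: (-19.44,-41.69) -> (-32.129,-35.774) [heading=335, draw]
RT 270: heading 335 -> 65
Final: pos=(-32.129,-35.774), heading=65, 4 segment(s) drawn

Start position: (0, 0)
Final position: (-32.129, -35.774)
Distance = 48.083; >= 1e-6 -> NOT closed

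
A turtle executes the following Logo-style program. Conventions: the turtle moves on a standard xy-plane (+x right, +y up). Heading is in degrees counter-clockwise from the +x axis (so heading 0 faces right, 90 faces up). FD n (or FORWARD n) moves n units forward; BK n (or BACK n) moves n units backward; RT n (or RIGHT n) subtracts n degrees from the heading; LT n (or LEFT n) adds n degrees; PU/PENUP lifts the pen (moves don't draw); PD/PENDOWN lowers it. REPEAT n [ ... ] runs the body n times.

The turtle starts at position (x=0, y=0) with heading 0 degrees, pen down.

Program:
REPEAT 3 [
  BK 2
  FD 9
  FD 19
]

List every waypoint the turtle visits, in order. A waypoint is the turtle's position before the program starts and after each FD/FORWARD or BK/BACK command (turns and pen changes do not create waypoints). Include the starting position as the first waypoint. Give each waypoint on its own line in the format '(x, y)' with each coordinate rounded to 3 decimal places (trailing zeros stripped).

Answer: (0, 0)
(-2, 0)
(7, 0)
(26, 0)
(24, 0)
(33, 0)
(52, 0)
(50, 0)
(59, 0)
(78, 0)

Derivation:
Executing turtle program step by step:
Start: pos=(0,0), heading=0, pen down
REPEAT 3 [
  -- iteration 1/3 --
  BK 2: (0,0) -> (-2,0) [heading=0, draw]
  FD 9: (-2,0) -> (7,0) [heading=0, draw]
  FD 19: (7,0) -> (26,0) [heading=0, draw]
  -- iteration 2/3 --
  BK 2: (26,0) -> (24,0) [heading=0, draw]
  FD 9: (24,0) -> (33,0) [heading=0, draw]
  FD 19: (33,0) -> (52,0) [heading=0, draw]
  -- iteration 3/3 --
  BK 2: (52,0) -> (50,0) [heading=0, draw]
  FD 9: (50,0) -> (59,0) [heading=0, draw]
  FD 19: (59,0) -> (78,0) [heading=0, draw]
]
Final: pos=(78,0), heading=0, 9 segment(s) drawn
Waypoints (10 total):
(0, 0)
(-2, 0)
(7, 0)
(26, 0)
(24, 0)
(33, 0)
(52, 0)
(50, 0)
(59, 0)
(78, 0)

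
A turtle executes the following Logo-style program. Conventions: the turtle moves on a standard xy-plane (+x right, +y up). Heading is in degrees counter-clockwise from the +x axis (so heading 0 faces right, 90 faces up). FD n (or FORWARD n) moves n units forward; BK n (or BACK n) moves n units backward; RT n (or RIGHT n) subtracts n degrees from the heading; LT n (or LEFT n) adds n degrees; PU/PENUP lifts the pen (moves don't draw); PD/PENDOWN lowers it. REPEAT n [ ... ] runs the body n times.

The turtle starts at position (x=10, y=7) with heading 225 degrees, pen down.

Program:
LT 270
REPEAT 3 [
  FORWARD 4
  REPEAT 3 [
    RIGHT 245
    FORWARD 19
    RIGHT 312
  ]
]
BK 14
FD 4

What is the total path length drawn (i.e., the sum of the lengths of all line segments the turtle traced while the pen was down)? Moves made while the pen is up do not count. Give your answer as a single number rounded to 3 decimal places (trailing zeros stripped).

Answer: 201

Derivation:
Executing turtle program step by step:
Start: pos=(10,7), heading=225, pen down
LT 270: heading 225 -> 135
REPEAT 3 [
  -- iteration 1/3 --
  FD 4: (10,7) -> (7.172,9.828) [heading=135, draw]
  REPEAT 3 [
    -- iteration 1/3 --
    RT 245: heading 135 -> 250
    FD 19: (7.172,9.828) -> (0.673,-8.026) [heading=250, draw]
    RT 312: heading 250 -> 298
    -- iteration 2/3 --
    RT 245: heading 298 -> 53
    FD 19: (0.673,-8.026) -> (12.108,7.148) [heading=53, draw]
    RT 312: heading 53 -> 101
    -- iteration 3/3 --
    RT 245: heading 101 -> 216
    FD 19: (12.108,7.148) -> (-3.264,-4.02) [heading=216, draw]
    RT 312: heading 216 -> 264
  ]
  -- iteration 2/3 --
  FD 4: (-3.264,-4.02) -> (-3.682,-7.998) [heading=264, draw]
  REPEAT 3 [
    -- iteration 1/3 --
    RT 245: heading 264 -> 19
    FD 19: (-3.682,-7.998) -> (14.283,-1.812) [heading=19, draw]
    RT 312: heading 19 -> 67
    -- iteration 2/3 --
    RT 245: heading 67 -> 182
    FD 19: (14.283,-1.812) -> (-4.705,-2.475) [heading=182, draw]
    RT 312: heading 182 -> 230
    -- iteration 3/3 --
    RT 245: heading 230 -> 345
    FD 19: (-4.705,-2.475) -> (13.647,-7.393) [heading=345, draw]
    RT 312: heading 345 -> 33
  ]
  -- iteration 3/3 --
  FD 4: (13.647,-7.393) -> (17.002,-5.214) [heading=33, draw]
  REPEAT 3 [
    -- iteration 1/3 --
    RT 245: heading 33 -> 148
    FD 19: (17.002,-5.214) -> (0.889,4.854) [heading=148, draw]
    RT 312: heading 148 -> 196
    -- iteration 2/3 --
    RT 245: heading 196 -> 311
    FD 19: (0.889,4.854) -> (13.354,-9.485) [heading=311, draw]
    RT 312: heading 311 -> 359
    -- iteration 3/3 --
    RT 245: heading 359 -> 114
    FD 19: (13.354,-9.485) -> (5.626,7.872) [heading=114, draw]
    RT 312: heading 114 -> 162
  ]
]
BK 14: (5.626,7.872) -> (18.941,3.546) [heading=162, draw]
FD 4: (18.941,3.546) -> (15.137,4.782) [heading=162, draw]
Final: pos=(15.137,4.782), heading=162, 14 segment(s) drawn

Segment lengths:
  seg 1: (10,7) -> (7.172,9.828), length = 4
  seg 2: (7.172,9.828) -> (0.673,-8.026), length = 19
  seg 3: (0.673,-8.026) -> (12.108,7.148), length = 19
  seg 4: (12.108,7.148) -> (-3.264,-4.02), length = 19
  seg 5: (-3.264,-4.02) -> (-3.682,-7.998), length = 4
  seg 6: (-3.682,-7.998) -> (14.283,-1.812), length = 19
  seg 7: (14.283,-1.812) -> (-4.705,-2.475), length = 19
  seg 8: (-4.705,-2.475) -> (13.647,-7.393), length = 19
  seg 9: (13.647,-7.393) -> (17.002,-5.214), length = 4
  seg 10: (17.002,-5.214) -> (0.889,4.854), length = 19
  seg 11: (0.889,4.854) -> (13.354,-9.485), length = 19
  seg 12: (13.354,-9.485) -> (5.626,7.872), length = 19
  seg 13: (5.626,7.872) -> (18.941,3.546), length = 14
  seg 14: (18.941,3.546) -> (15.137,4.782), length = 4
Total = 201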